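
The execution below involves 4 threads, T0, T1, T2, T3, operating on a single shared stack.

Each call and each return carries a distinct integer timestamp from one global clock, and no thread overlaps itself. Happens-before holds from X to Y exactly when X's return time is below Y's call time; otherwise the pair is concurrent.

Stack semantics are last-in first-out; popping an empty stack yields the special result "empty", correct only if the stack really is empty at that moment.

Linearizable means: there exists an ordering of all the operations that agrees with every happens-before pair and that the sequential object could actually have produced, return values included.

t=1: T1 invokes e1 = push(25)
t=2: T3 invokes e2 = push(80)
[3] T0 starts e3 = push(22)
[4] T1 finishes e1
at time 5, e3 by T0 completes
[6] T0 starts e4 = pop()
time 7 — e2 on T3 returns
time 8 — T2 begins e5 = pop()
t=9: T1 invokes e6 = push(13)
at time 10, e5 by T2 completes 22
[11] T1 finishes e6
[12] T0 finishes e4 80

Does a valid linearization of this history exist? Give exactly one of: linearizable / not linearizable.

linearizable

one valid linearization: e1, e2, e3, e5, e4, e6
step 1: e1 push(25) — stack <25>
step 2: e2 push(80) — stack <25,80>
step 3: e3 push(22) — stack <25,80,22>
step 4: e5 pop() → 22 — stack <25,80>
step 5: e4 pop() → 80 — stack <25>
step 6: e6 push(13) — stack <25,13>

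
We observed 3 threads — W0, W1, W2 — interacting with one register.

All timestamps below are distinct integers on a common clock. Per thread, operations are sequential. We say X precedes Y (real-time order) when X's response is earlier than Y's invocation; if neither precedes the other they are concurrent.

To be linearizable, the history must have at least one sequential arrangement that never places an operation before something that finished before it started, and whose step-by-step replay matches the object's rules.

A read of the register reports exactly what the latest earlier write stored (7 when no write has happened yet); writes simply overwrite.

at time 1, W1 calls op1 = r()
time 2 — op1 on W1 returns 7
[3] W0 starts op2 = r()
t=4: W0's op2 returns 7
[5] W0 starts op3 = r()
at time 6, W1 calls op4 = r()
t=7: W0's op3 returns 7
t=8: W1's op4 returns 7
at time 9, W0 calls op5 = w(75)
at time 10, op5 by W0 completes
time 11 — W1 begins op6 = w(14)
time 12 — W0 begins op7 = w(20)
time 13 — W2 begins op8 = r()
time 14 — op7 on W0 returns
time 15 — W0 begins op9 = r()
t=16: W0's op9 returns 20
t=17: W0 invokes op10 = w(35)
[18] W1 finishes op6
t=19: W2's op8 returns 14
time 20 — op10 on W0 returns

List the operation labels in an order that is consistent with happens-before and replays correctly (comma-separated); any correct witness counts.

op1, op2, op3, op4, op5, op6, op8, op7, op9, op10

step 1: op1 r() → 7 — value 7
step 2: op2 r() → 7 — value 7
step 3: op3 r() → 7 — value 7
step 4: op4 r() → 7 — value 7
step 5: op5 w(75) — value 75
step 6: op6 w(14) — value 14
step 7: op8 r() → 14 — value 14
step 8: op7 w(20) — value 20
step 9: op9 r() → 20 — value 20
step 10: op10 w(35) — value 35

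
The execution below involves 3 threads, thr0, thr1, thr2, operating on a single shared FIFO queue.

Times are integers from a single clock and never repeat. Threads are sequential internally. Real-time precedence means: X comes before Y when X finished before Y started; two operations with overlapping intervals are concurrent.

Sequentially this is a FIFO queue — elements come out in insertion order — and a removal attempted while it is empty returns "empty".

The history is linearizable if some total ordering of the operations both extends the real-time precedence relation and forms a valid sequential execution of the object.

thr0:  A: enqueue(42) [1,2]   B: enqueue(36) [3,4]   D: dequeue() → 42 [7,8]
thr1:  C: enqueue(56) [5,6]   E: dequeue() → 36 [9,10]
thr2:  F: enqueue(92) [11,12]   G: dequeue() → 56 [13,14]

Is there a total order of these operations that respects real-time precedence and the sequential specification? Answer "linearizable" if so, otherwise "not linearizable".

a witness: A, B, C, D, E, F, G
1. A enqueue(42), leaving queue <42>
2. B enqueue(36), leaving queue <42,36>
3. C enqueue(56), leaving queue <42,36,56>
4. D dequeue() → 42, leaving queue <36,56>
5. E dequeue() → 36, leaving queue <56>
6. F enqueue(92), leaving queue <56,92>
7. G dequeue() → 56, leaving queue <92>

linearizable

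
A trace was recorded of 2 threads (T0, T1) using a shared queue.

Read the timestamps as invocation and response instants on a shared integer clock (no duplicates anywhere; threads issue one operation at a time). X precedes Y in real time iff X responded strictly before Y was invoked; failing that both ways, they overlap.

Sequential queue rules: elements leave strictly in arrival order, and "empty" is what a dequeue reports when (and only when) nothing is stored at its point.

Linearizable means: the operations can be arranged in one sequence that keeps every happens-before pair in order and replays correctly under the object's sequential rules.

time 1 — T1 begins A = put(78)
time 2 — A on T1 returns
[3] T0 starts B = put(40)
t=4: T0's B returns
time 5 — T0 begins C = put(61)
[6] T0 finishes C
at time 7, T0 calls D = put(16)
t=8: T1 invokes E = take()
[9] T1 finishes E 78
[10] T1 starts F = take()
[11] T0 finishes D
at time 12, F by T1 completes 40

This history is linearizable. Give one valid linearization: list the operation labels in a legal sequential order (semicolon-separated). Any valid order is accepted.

step 1: A put(78) — queue <78>
step 2: B put(40) — queue <78,40>
step 3: C put(61) — queue <78,40,61>
step 4: D put(16) — queue <78,40,61,16>
step 5: E take() → 78 — queue <40,61,16>
step 6: F take() → 40 — queue <61,16>

A; B; C; D; E; F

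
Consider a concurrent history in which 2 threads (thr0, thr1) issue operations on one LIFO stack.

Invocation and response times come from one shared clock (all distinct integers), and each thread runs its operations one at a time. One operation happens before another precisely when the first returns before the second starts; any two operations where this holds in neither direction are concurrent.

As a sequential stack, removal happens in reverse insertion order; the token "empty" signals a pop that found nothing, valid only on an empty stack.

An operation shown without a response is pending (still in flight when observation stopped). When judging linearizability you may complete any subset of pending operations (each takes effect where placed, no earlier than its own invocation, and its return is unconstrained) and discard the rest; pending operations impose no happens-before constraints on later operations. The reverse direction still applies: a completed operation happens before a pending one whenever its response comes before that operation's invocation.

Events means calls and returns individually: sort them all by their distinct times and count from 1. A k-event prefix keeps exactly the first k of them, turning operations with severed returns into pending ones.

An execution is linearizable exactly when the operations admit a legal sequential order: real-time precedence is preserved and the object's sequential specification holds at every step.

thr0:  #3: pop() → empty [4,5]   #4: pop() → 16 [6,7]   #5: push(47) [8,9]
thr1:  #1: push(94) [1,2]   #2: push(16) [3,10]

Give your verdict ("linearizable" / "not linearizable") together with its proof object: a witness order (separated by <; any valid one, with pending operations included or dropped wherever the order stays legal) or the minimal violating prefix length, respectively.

cut after 4 events: linearizable; cut after 5 events (#3 responds, time 5): not linearizable
exhaustive check: the 2 completed LIFO stack ops admit one real-time order; illegal
include/drop combinations of the 1 pending operation (#2) were all tried; none helps
sample order #1, #3 (pending dropped) stalls at step 2 — #3 pop() → empty has no legal effect

not linearizable — minimal violating prefix: 5 events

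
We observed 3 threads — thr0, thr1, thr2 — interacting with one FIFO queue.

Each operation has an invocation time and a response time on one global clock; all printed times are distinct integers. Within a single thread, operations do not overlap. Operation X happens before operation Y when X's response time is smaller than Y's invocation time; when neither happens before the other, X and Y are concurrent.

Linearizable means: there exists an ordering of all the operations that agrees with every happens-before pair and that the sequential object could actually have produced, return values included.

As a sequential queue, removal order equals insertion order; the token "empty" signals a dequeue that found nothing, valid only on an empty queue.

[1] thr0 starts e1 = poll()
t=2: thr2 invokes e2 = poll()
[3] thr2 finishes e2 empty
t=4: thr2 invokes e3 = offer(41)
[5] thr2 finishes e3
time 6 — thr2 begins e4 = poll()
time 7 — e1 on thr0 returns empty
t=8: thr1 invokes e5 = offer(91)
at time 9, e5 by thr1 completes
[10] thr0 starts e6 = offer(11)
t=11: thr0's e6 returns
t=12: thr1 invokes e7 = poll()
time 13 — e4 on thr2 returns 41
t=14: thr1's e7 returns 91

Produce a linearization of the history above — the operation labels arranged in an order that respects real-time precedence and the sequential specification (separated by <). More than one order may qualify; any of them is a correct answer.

step 1: e1 poll() → empty — queue <>
step 2: e2 poll() → empty — queue <>
step 3: e3 offer(41) — queue <41>
step 4: e4 poll() → 41 — queue <>
step 5: e5 offer(91) — queue <91>
step 6: e6 offer(11) — queue <91,11>
step 7: e7 poll() → 91 — queue <11>

e1 < e2 < e3 < e4 < e5 < e6 < e7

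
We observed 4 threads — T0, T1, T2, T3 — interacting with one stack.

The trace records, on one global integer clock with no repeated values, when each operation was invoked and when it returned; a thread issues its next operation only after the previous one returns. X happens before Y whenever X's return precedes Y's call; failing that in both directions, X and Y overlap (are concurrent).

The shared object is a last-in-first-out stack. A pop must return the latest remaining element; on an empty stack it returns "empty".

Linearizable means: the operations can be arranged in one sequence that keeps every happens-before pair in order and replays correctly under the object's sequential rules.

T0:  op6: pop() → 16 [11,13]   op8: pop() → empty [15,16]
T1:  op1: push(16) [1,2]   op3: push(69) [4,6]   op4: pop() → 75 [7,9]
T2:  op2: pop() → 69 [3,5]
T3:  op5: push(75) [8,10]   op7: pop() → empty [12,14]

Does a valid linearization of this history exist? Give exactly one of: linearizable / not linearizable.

witness order: op1, op3, op2, op5, op4, op6, op7, op8
step 1: op1 push(16) — stack <16>
step 2: op3 push(69) — stack <16,69>
step 3: op2 pop() → 69 — stack <16>
step 4: op5 push(75) — stack <16,75>
step 5: op4 pop() → 75 — stack <16>
step 6: op6 pop() → 16 — stack <>
step 7: op7 pop() → empty — stack <>
step 8: op8 pop() → empty — stack <>

linearizable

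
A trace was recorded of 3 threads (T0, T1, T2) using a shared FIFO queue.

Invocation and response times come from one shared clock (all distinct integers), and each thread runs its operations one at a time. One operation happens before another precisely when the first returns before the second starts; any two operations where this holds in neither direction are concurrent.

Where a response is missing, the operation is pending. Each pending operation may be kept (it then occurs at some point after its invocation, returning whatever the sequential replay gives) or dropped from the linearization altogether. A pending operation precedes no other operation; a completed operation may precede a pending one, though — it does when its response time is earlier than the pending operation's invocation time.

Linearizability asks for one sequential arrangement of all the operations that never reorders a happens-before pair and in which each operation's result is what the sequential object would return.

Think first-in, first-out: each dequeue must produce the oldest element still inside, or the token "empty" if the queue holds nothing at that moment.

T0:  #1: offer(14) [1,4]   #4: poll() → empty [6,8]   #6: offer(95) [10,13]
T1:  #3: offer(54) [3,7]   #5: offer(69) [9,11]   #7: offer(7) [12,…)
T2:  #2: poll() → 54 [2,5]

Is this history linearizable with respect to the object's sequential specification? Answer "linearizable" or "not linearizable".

through event 7 a valid linearization exists; event 8 (#4 responding at time 8) ends that
checked exhaustively: 8 real-time-consistent orders of 4 completed operations, zero legal FIFO queue replays
sample order #1, #2, #3, #4 stalls at step 2 — #2 poll() → 54 has no legal effect
sample order #1, #2, #4, #3 stalls at step 2 — #2 poll() → 54 has no legal effect

not linearizable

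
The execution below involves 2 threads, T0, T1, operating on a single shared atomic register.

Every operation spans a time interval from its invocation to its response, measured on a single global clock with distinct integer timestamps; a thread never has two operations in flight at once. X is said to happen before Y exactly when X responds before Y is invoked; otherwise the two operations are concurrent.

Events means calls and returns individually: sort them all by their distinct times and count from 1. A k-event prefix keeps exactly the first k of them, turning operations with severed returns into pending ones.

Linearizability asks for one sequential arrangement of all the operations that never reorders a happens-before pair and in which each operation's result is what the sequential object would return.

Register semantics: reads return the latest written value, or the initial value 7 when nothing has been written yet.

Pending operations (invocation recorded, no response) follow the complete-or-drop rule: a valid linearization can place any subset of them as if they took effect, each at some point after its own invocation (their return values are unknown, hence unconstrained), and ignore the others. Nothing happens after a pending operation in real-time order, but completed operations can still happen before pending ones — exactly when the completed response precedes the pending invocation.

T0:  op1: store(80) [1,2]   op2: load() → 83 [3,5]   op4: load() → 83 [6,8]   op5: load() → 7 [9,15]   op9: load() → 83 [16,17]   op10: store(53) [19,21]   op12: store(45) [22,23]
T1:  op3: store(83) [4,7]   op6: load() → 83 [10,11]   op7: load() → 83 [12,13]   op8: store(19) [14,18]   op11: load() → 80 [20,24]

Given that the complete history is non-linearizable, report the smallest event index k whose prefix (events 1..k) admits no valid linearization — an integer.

15

a valid linearization of events 1..14 exists, for instance op1, op3, op2, op4, op5, op6, op7:
after step 1 (op1 store(80)): value 80
after step 2 (op3 store(83)): value 83
after step 3 (op2 load() → 83): value 83
after step 4 (op4 load() → 83): value 83
after step 5 (op5 load() (pending, included)): value 83
after step 6 (op6 load() → 83): value 83
after step 7 (op7 load() → 83): value 83
with event 15 included (op5 responding at time 15), all real-time-consistent orders fail
every completion of the 1 pending operation (op8) was checked; none linearizes
e.g. op1, op2, op3, op4, op5, op6, op7 (pending dropped): illegal at step 2, since op2 load() → 83 cannot apply there
e.g. op1, op2, op3, op4, op6, op5, op7 (pending dropped): illegal at step 2, since op2 load() → 83 cannot apply there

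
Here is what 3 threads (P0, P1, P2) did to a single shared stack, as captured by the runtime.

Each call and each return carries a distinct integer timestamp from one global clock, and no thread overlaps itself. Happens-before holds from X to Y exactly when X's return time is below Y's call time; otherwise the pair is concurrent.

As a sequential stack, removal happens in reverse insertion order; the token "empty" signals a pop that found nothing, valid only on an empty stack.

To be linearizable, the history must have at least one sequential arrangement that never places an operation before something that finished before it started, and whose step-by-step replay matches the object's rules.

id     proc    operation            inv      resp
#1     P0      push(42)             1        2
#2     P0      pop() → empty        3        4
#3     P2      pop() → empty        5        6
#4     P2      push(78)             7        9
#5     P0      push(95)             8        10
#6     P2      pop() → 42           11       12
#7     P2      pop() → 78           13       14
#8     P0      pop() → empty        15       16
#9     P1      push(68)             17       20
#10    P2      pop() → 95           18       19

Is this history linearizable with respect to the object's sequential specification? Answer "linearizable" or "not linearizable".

prefix check: 1..3 passes, 1..4 fails once #2's time-4 response joins
one real-time candidate order over the 2 completed operations — the stack replay rejects it
for example #1, #2 fails at step 2: #2 pop() → empty is not legal there

not linearizable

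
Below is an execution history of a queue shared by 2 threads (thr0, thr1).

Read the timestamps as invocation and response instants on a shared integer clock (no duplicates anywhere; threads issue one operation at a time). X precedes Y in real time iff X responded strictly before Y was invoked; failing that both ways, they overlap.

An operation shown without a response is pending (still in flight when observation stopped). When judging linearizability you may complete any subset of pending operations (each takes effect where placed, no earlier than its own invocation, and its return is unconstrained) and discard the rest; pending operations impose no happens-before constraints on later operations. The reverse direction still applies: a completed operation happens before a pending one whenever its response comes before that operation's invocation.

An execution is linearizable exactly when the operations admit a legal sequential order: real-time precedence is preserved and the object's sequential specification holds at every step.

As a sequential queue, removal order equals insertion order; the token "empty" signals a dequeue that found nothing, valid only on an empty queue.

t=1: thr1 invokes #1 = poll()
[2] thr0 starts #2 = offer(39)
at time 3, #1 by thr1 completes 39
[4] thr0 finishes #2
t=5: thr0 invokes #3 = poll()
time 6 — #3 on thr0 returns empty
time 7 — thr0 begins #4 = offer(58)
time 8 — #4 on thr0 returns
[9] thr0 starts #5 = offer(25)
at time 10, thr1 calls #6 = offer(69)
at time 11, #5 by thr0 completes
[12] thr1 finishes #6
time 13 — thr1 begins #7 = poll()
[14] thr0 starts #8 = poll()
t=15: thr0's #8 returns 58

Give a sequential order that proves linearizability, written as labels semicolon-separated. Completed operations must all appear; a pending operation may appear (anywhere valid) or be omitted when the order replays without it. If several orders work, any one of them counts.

after step 1 (#2 offer(39)): queue <39>
after step 2 (#1 poll() → 39): queue <>
after step 3 (#3 poll() → empty): queue <>
after step 4 (#4 offer(58)): queue <58>
after step 5 (#5 offer(25)): queue <58,25>
after step 6 (#6 offer(69)): queue <58,25,69>
after step 7 (#8 poll() → 58): queue <25,69>

#2; #1; #3; #4; #5; #6; #8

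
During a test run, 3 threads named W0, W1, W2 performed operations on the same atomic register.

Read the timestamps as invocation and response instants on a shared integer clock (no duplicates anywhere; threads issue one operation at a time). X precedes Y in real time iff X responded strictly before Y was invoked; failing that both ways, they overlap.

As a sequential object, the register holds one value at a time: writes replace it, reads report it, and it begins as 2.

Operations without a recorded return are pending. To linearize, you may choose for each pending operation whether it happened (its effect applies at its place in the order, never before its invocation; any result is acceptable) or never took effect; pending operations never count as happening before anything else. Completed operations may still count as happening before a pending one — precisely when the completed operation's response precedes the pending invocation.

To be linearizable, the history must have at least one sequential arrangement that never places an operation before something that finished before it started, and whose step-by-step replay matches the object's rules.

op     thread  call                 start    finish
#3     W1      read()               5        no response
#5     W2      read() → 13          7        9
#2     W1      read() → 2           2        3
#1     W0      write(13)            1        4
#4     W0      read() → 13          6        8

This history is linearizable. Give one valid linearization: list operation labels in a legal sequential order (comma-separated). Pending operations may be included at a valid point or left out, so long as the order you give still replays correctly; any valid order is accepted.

#2, #1, #3, #4, #5

after step 1 (#2 read() → 2): value 2
after step 2 (#1 write(13)): value 13
after step 3 (#3 read() (pending, included)): value 13
after step 4 (#4 read() → 13): value 13
after step 5 (#5 read() → 13): value 13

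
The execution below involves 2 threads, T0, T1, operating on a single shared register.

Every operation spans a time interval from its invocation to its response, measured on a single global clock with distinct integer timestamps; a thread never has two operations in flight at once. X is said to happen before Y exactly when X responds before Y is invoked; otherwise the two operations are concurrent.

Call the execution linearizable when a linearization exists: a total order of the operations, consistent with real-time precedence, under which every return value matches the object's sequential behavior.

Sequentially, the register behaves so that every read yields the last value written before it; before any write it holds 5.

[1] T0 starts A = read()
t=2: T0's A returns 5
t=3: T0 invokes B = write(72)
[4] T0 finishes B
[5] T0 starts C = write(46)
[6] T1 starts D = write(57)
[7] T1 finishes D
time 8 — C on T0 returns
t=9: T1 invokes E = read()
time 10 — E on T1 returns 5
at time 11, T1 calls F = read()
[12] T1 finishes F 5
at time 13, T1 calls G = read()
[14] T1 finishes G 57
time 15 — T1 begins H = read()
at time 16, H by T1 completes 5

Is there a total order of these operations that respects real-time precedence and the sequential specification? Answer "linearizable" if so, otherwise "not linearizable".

not linearizable

through event 9 a valid linearization exists; event 10 (E responding at time 10) ends that
checked exhaustively: 2 real-time-consistent orders of 5 completed operations, zero legal register replays
one such order, A, B, C, D, E, breaks at step 5 where E read() → 5 is illegal
one such order, A, B, D, C, E, breaks at step 5 where E read() → 5 is illegal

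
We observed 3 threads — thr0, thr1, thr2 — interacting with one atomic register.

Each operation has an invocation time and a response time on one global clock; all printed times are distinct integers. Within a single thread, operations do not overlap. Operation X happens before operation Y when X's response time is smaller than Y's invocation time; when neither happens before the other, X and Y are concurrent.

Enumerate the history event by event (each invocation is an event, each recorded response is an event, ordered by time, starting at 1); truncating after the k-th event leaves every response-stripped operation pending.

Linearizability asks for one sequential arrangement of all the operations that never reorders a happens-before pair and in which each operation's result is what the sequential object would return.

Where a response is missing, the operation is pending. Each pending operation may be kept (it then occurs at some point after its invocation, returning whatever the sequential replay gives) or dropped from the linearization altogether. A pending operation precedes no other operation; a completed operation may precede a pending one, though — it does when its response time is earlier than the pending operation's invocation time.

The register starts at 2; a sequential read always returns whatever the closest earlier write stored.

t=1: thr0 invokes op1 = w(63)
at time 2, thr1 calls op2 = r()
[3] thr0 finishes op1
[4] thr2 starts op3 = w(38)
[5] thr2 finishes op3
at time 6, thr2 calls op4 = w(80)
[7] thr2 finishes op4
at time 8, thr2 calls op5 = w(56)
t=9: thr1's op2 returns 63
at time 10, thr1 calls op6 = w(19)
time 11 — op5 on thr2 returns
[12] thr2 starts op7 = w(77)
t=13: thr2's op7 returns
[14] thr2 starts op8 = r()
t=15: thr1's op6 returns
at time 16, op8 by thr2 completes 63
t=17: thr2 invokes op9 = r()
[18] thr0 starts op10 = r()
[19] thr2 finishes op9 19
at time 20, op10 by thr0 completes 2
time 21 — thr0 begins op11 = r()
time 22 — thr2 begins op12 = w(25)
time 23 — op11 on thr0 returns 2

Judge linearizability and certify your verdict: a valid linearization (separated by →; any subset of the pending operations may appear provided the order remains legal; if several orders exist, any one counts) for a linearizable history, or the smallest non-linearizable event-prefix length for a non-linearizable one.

events 1..15 are fine; event 16 — the response of op8 at time 16 — makes the prefix non-linearizable
real-time-consistent orders of the 8 completed operations: 19 — all fail the atomic register replay
e.g. op1, op2, op3, op4, op5, op6, op7, op8: illegal at step 8, since op8 r() → 63 cannot apply there
e.g. op1, op2, op3, op4, op5, op7, op6, op8: illegal at step 8, since op8 r() → 63 cannot apply there

not linearizable — minimal violating prefix: 16 events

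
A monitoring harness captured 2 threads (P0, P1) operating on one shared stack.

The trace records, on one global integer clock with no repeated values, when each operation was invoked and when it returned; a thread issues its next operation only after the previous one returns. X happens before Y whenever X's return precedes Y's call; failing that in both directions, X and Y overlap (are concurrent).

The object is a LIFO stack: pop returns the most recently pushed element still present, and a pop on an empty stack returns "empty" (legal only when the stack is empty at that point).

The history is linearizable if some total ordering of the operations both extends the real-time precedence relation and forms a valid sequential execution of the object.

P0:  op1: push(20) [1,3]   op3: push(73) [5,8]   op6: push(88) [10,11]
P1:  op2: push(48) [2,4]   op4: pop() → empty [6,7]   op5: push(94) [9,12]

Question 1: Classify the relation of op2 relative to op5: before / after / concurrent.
before

op2 spans [2,4], op5 spans [9,12]
resp(op2)=4 < inv(op5)=9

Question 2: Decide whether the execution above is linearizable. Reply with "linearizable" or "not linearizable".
not linearizable

already the first 7 events (up to op4's response at time 7) admit no linearization; the first 6 still do
the 3 completed operations admit 2 real-time orders; each fails the stack replay
no completion choice of the 1 pending operation (op3) rescues it — every subset was tried
for example op1, op2, op4 (pending dropped) fails at step 3: op4 pop() → empty is not legal there
for example op2, op1, op4 (pending dropped) fails at step 3: op4 pop() → empty is not legal there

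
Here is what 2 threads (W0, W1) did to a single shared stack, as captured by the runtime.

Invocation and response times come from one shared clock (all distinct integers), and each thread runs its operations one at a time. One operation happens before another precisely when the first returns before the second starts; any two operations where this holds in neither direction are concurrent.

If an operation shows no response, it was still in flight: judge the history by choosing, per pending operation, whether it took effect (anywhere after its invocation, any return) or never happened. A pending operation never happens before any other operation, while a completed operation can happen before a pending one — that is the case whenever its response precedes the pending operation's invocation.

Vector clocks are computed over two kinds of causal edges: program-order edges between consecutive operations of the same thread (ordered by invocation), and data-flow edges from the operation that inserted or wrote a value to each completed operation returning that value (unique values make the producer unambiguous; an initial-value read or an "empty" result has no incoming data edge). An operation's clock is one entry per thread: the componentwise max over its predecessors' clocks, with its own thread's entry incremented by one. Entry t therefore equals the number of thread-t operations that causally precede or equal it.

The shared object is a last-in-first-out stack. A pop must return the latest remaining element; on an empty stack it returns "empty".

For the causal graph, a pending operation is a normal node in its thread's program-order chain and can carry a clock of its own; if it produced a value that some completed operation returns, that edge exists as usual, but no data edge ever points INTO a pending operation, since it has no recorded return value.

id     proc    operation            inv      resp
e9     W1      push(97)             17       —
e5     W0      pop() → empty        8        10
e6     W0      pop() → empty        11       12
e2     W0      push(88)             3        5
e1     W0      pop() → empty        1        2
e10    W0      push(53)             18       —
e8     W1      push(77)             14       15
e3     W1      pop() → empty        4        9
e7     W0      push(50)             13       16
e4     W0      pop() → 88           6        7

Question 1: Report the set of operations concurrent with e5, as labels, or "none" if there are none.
e5 spans [8,10]; an op avoiding the whole window 8..10 is ordered, any other is concurrent
e1 [1,2]: before
e2 [3,5]: before
e3 [4,9]: concurrent
e4 [6,7]: before
e6 [11,12]: after
e7 [13,16]: after
e8 [14,15]: after
e9 [17,…): after
e10 [18,…): after

e3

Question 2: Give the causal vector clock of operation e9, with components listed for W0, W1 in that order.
e3 (invocation 4): nothing precedes it; W1's component alone gives (0, 1)
e1 (invocation 1): nothing precedes it; W0's component alone gives (1, 0)
merge at e8 (invoked 14): VC(e3)=(0, 1), own-thread bump on W1 → (0, 2)
merge at e2 (invoked 3): VC(e1)=(1, 0), own-thread bump on W0 → (2, 0)
merge at e9 (invoked 17): VC(e8)=(0, 2), own-thread bump on W1 → (0, 3)
merge at e4 (invoked 6): VC(e2)=(2, 0), own-thread bump on W0 → (3, 0)
merge at e5 (invoked 8): VC(e4)=(3, 0), own-thread bump on W0 → (4, 0)
merge at e6 (invoked 11): VC(e5)=(4, 0), own-thread bump on W0 → (5, 0)
merge at e7 (invoked 13): VC(e6)=(5, 0), own-thread bump on W0 → (6, 0)
merge at e10 (invoked 18): VC(e7)=(6, 0), own-thread bump on W0 → (7, 0)
target: VC(e9) = (0, 3)

(0, 3)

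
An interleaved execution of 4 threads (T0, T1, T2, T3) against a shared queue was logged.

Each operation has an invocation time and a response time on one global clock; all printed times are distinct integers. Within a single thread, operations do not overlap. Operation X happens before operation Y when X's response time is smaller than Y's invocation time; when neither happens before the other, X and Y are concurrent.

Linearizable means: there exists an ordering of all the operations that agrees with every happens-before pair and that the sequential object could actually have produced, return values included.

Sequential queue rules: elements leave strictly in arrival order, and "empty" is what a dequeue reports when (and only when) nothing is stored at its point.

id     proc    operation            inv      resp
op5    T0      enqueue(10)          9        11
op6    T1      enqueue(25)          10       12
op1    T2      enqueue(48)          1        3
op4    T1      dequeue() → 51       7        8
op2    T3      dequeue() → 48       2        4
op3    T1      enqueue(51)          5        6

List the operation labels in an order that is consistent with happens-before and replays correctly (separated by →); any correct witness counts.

after step 1 (op1 enqueue(48)): queue <48>
after step 2 (op2 dequeue() → 48): queue <>
after step 3 (op3 enqueue(51)): queue <51>
after step 4 (op4 dequeue() → 51): queue <>
after step 5 (op5 enqueue(10)): queue <10>
after step 6 (op6 enqueue(25)): queue <10,25>

op1 → op2 → op3 → op4 → op5 → op6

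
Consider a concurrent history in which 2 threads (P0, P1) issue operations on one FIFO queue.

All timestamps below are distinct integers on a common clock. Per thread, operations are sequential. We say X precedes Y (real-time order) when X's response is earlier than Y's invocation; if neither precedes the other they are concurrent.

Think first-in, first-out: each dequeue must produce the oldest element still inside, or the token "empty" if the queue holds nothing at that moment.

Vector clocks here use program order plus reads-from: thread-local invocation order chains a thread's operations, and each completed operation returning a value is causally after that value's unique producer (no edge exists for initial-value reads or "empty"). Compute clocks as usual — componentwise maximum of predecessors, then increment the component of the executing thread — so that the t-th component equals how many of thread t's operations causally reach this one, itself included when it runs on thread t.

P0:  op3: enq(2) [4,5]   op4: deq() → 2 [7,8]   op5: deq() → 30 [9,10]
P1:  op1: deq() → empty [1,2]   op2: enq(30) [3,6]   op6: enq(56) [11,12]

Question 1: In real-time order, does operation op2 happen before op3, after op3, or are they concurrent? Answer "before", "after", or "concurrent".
op2 spans [3,6], op3 spans [4,5]
the intervals overlap in both directions

concurrent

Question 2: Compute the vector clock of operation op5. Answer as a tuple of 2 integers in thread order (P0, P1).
root op op1, invoked 1: fresh clock plus P1's own tick → (0, 1)
root op op3, invoked 4: fresh clock plus P0's own tick → (1, 0)
merge at op2 (invoked 3): VC(op1)=(0, 1), own-thread bump on P1 → (0, 2)
merge at op4 (invoked 7): VC(op3)=(1, 0), own-thread bump on P0 → (2, 0)
merge at op6 (invoked 11): VC(op2)=(0, 2), own-thread bump on P1 → (0, 3)
merge at op5 (invoked 9): VC(op2)=(0, 2), VC(op4)=(2, 0), own-thread bump on P0 → (3, 2)
target: VC(op5) = (3, 2)

(3, 2)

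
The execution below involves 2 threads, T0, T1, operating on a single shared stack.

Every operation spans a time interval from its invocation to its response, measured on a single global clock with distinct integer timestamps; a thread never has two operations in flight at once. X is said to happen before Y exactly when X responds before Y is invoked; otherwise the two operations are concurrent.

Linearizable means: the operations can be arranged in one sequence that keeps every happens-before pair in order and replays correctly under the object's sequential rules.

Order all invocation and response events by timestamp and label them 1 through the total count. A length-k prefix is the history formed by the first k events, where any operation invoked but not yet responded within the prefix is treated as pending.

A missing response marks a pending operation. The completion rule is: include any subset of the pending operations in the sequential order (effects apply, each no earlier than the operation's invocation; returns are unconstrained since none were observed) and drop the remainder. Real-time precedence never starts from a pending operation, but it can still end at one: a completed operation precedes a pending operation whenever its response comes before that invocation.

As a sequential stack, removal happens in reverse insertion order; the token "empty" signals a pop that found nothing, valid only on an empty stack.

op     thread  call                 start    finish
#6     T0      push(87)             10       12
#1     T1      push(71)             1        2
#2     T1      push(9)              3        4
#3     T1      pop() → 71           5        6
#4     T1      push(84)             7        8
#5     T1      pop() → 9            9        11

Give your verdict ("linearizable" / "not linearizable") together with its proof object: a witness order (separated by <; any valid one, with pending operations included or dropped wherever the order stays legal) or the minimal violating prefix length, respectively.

through event 5 a valid linearization exists; event 6 (#3 responding at time 6) ends that
the sole real-time-consistent order of 3 completed operations fails the stack replay
take #1, #2, #3: step 3 already fails, because #3 pop() → 71 cannot occur there

not linearizable — minimal violating prefix: 6 events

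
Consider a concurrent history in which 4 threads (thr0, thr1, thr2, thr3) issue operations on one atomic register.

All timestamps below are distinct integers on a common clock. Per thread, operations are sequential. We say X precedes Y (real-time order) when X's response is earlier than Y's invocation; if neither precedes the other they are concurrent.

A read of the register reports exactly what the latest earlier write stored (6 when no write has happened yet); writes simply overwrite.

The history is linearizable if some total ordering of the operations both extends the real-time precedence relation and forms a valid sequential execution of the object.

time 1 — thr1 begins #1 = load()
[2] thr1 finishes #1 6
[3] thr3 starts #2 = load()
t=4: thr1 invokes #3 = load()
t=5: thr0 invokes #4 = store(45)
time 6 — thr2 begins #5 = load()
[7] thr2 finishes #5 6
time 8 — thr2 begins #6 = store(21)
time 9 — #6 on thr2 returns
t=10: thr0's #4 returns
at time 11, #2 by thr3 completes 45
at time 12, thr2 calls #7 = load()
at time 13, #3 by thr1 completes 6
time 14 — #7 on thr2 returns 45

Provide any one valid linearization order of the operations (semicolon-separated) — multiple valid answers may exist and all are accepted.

step 1: #1 load() → 6 — value 6
step 2: #3 load() → 6 — value 6
step 3: #5 load() → 6 — value 6
step 4: #6 store(21) — value 21
step 5: #4 store(45) — value 45
step 6: #2 load() → 45 — value 45
step 7: #7 load() → 45 — value 45

#1; #3; #5; #6; #4; #2; #7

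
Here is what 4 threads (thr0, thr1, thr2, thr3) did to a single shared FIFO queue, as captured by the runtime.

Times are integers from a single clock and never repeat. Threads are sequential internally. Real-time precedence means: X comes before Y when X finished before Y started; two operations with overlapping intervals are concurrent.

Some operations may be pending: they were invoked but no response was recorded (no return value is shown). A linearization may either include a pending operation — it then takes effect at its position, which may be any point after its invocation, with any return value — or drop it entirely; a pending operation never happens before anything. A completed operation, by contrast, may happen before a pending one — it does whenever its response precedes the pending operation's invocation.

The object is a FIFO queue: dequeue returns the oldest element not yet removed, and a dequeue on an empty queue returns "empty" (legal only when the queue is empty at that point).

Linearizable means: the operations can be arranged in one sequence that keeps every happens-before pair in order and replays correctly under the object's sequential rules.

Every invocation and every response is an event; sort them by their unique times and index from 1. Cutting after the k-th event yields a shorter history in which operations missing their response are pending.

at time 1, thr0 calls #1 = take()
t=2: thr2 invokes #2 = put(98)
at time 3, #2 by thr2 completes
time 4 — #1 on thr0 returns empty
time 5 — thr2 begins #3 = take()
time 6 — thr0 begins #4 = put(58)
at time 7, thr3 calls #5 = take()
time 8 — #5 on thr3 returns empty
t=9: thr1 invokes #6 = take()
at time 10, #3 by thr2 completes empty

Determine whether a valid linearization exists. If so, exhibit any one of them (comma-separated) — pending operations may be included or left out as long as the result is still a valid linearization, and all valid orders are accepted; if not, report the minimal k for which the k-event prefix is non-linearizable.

cut after 9 events: linearizable; cut after 10 events (#3 responds, time 10): not linearizable
checked exhaustively: 4 real-time-consistent orders of 4 completed operations, zero legal FIFO queue replays
including or dropping the 2 pending operations (#4, #6) in any combination fails
e.g. #1, #2, #3, #5 (pending dropped): illegal at step 3, since #3 take() → empty cannot apply there
e.g. #1, #2, #5, #3 (pending dropped): illegal at step 3, since #5 take() → empty cannot apply there

not linearizable — minimal violating prefix: 10 events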